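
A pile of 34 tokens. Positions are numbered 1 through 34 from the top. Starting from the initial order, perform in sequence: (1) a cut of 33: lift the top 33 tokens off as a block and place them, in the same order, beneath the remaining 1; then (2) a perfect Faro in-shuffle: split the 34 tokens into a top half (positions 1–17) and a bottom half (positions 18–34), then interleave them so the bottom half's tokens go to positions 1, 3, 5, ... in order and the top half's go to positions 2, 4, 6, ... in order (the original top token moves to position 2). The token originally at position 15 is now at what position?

32

Track the token from position 15 forward through each operation:
  after op 1 (cut 33): 15 → 16
  after op 2 (in-shuffle): 16 → 32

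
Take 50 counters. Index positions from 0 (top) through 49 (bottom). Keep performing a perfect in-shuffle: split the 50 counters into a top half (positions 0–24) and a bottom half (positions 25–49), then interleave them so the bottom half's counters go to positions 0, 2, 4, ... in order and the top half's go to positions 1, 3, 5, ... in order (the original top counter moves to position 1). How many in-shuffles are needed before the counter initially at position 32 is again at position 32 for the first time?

8

Follow position 32 under repeated in-shuffles:
32 → 14 → 29 → 8 → 17 → 35 → 20 → 41 → 32
It first returns after 8 in-shuffles.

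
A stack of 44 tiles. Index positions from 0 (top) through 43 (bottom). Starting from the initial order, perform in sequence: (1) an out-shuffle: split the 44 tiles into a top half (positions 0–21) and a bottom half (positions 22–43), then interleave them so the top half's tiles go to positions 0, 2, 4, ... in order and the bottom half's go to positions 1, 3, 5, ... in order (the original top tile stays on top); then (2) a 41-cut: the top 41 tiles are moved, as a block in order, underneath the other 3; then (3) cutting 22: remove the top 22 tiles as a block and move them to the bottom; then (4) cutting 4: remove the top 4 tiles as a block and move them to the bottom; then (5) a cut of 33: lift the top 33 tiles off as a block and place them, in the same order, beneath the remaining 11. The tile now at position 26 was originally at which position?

Undo the operations in reverse order, starting from position 26:
  undo op 5 (cut 33): 26 ← 15
  undo op 4 (cut 4): 15 ← 19
  undo op 3 (cut 22): 19 ← 41
  undo op 2 (cut 41): 41 ← 38
  undo op 1 (out-shuffle, from top half): 38 ← 19
So the tile at position 26 came from original position 19.

19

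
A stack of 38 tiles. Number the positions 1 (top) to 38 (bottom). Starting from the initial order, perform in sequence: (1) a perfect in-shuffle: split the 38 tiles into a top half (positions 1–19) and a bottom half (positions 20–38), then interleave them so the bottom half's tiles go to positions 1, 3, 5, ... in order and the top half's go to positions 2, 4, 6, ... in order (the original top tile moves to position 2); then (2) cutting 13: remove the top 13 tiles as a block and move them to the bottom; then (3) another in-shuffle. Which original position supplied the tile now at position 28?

Undo the operations in reverse order, starting from position 28:
  undo op 3 (in-shuffle, from top half): 28 ← 14
  undo op 2 (cut 13): 14 ← 27
  undo op 1 (in-shuffle, from bottom half): 27 ← 33
So the tile at position 28 came from original position 33.

33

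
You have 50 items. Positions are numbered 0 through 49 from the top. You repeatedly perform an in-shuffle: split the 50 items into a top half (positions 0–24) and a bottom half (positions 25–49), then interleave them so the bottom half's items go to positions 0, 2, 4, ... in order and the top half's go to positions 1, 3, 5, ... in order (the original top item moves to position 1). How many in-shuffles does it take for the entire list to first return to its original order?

8

The in-shuffle permutes the 50 positions with cycle lengths [2, 8, 8, 8, 8, 8, 8].
Every item is home exactly when every cycle has completed a whole number of laps, i.e. after lcm(2, 8) = 8 in-shuffles.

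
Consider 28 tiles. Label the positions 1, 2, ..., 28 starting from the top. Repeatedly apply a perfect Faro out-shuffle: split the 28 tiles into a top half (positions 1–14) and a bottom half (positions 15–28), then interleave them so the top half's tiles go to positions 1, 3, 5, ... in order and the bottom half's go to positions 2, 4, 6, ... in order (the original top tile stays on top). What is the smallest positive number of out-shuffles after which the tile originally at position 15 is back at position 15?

Follow position 15 under repeated out-shuffles:
15 → 2 → 3 → 5 → 9 → 17 → 6 → 11 → 21 → 14 → 27 → 26 → 24 → 20 → 12 → 23 → 18 → 8 → 15
It first returns after 18 out-shuffles.

18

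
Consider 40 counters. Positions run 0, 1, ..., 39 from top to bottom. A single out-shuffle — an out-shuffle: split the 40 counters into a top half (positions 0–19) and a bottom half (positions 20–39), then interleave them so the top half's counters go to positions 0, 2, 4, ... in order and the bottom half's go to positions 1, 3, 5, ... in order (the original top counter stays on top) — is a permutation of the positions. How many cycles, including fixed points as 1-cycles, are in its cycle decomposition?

Trace each unvisited position around until it returns:
(0) (1 2 4 8 16 32 ... len 12) (3 6 12 24 9 18 ... len 12) (7 14 28 17 34 29 ... len 12) (13 26) (39)
6 cycles in total.

6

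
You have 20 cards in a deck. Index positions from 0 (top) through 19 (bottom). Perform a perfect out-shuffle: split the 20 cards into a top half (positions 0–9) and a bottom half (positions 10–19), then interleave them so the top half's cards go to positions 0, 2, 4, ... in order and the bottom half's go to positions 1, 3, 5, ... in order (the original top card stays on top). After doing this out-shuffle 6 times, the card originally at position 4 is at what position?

9

Track the card's position through each out-shuffle:
4 → 8 → 16 → 13 → 7 → 14 → 9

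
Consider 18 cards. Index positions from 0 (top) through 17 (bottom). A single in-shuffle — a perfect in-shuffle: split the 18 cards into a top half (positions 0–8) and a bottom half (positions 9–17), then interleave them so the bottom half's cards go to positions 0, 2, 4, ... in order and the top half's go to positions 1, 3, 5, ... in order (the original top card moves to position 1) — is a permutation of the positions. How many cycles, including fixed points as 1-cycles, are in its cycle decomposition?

Trace each unvisited position around until it returns:
(0 1 3 7 15 12 ... len 18)
1 cycle in total.

1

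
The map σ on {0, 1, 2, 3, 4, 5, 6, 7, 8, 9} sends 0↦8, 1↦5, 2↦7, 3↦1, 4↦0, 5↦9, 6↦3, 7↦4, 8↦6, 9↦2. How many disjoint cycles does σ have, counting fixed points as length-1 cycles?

1

Cycle decomposition: (0 8 6 3 1 5 9 2 7 4).
1 cycle.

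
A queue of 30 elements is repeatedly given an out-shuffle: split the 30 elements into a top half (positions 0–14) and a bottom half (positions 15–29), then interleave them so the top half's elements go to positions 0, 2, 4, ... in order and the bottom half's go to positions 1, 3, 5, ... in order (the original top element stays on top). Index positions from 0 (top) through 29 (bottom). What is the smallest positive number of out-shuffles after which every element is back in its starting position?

28

The out-shuffle permutes the 30 positions with cycle lengths [1, 1, 28].
Every element is home exactly when every cycle has completed a whole number of laps, i.e. after lcm(1, 28) = 28 out-shuffles.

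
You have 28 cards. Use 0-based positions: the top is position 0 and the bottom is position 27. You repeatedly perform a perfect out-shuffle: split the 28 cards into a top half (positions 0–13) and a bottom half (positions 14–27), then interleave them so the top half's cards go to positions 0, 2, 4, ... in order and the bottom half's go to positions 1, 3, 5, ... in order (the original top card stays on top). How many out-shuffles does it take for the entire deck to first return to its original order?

18

The out-shuffle permutes the 28 positions with cycle lengths [1, 1, 2, 6, 18].
Every card is home exactly when every cycle has completed a whole number of laps, i.e. after lcm(1, 2, 6, 18) = 18 out-shuffles.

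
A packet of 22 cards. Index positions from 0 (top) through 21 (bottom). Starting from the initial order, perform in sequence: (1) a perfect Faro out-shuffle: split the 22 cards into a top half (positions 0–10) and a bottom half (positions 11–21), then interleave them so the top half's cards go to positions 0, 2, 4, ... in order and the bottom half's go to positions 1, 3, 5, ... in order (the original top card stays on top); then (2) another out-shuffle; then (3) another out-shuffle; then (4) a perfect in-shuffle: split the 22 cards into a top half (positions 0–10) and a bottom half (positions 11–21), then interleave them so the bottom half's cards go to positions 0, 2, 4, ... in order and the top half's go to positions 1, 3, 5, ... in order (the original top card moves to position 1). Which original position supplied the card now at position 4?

Undo the operations in reverse order, starting from position 4:
  undo op 4 (in-shuffle, from bottom half): 4 ← 13
  undo op 3 (out-shuffle, from bottom half): 13 ← 17
  undo op 2 (out-shuffle, from bottom half): 17 ← 19
  undo op 1 (out-shuffle, from bottom half): 19 ← 20
So the card at position 4 came from original position 20.

20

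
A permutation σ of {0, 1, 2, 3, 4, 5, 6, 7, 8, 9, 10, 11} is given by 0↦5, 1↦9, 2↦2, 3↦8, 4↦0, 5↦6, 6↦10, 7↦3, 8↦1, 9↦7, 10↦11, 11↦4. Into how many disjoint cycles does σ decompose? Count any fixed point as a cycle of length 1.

Cycle decomposition: (0 5 6 10 11 4) (1 9 7 3 8) (2).
3 cycles.

3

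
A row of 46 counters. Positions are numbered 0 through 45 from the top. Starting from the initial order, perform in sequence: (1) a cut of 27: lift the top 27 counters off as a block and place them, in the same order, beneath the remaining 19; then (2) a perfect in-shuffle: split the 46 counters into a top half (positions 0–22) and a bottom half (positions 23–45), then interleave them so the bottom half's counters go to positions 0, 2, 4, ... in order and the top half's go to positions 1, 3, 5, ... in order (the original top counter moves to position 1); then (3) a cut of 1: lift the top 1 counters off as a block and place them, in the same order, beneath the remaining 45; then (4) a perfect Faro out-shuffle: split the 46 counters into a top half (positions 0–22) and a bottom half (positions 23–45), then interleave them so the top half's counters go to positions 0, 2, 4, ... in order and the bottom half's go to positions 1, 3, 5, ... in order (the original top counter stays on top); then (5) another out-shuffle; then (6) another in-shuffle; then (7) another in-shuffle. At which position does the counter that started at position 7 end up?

36

Track the counter from position 7 forward through each operation:
  after op 1 (cut 27): 7 → 26
  after op 2 (in-shuffle): 26 → 6
  after op 3 (cut 1): 6 → 5
  after op 4 (out-shuffle): 5 → 10
  after op 5 (out-shuffle): 10 → 20
  after op 6 (in-shuffle): 20 → 41
  after op 7 (in-shuffle): 41 → 36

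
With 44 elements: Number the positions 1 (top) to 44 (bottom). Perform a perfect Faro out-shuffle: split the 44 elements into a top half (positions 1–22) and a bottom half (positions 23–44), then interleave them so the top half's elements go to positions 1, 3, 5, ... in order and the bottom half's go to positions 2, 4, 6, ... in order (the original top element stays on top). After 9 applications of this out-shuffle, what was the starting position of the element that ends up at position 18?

Work backwards from position 18, undoing one out-shuffle at a time:
18 ← 31 ← 16 ← 30 ← 37 ← 19 ← 10 ← 27 ← 14 ← 29
So the element now at position 18 started at position 29.

29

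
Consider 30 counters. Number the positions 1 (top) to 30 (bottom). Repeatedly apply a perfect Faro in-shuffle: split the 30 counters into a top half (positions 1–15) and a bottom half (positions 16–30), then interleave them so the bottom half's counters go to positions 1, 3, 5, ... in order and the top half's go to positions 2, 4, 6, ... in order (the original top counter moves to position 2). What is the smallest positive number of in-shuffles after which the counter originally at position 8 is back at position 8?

5

Follow position 8 under repeated in-shuffles:
8 → 16 → 1 → 2 → 4 → 8
It first returns after 5 in-shuffles.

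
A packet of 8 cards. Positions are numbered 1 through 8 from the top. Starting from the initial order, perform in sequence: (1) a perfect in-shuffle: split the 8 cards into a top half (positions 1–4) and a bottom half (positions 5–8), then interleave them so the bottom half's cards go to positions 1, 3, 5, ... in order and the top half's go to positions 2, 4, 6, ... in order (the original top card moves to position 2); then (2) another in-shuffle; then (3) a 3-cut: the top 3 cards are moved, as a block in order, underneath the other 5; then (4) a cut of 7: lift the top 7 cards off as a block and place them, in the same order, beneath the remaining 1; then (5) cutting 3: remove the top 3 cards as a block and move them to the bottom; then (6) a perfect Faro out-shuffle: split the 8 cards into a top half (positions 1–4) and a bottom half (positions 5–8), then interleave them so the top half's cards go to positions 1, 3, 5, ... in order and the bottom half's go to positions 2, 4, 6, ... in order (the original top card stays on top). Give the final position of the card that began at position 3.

Track the card from position 3 forward through each operation:
  after op 1 (in-shuffle): 3 → 6
  after op 2 (in-shuffle): 6 → 3
  after op 3 (cut 3): 3 → 8
  after op 4 (cut 7): 8 → 1
  after op 5 (cut 3): 1 → 6
  after op 6 (out-shuffle): 6 → 4

4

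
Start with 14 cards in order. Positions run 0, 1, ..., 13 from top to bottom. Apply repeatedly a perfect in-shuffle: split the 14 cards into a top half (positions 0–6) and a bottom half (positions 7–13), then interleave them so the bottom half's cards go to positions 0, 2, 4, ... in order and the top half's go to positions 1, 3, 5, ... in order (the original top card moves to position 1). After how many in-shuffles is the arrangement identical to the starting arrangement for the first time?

The in-shuffle permutes the 14 positions with cycle lengths [2, 4, 4, 4].
Every card is home exactly when every cycle has completed a whole number of laps, i.e. after lcm(2, 4) = 4 in-shuffles.

4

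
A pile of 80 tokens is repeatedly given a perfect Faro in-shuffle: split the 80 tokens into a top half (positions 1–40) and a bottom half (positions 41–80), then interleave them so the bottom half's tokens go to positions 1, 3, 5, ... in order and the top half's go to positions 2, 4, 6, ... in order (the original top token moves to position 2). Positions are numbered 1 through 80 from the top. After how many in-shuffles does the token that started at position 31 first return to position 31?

Follow position 31 under repeated in-shuffles:
31 → 62 → 43 → 5 → 10 → 20 → 40 → 80 → ... → 31 (length 54)
It first returns after 54 in-shuffles.

54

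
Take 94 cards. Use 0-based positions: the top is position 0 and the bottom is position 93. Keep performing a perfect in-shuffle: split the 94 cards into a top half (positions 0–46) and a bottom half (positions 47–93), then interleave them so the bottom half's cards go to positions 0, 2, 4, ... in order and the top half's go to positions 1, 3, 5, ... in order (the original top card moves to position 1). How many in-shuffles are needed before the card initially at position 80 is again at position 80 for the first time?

36

Follow position 80 under repeated in-shuffles:
80 → 66 → 38 → 77 → 60 → 26 → 53 → 12 → ... → 80 (length 36)
It first returns after 36 in-shuffles.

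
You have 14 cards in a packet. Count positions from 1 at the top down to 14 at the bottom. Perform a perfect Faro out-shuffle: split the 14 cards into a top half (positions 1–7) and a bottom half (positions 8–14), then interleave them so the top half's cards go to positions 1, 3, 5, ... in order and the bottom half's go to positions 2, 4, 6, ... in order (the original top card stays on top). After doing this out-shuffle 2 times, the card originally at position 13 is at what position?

Track the card's position through each out-shuffle:
13 → 12 → 10

10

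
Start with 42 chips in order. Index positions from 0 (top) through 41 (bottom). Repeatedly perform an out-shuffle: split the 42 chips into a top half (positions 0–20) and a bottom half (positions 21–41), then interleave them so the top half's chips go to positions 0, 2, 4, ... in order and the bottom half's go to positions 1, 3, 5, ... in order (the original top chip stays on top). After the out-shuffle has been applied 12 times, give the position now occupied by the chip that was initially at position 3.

29

Track the chip's position through each out-shuffle:
3 → 6 → 12 → 24 → 7 → 14 → 28 → 15 → 30 → 19 → 38 → 35 → 29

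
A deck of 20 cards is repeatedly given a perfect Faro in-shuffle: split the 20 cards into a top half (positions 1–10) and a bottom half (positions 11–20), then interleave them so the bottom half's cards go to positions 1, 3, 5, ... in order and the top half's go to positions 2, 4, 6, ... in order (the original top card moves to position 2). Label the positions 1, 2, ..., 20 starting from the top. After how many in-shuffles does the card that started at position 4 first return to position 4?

6

Follow position 4 under repeated in-shuffles:
4 → 8 → 16 → 11 → 1 → 2 → 4
It first returns after 6 in-shuffles.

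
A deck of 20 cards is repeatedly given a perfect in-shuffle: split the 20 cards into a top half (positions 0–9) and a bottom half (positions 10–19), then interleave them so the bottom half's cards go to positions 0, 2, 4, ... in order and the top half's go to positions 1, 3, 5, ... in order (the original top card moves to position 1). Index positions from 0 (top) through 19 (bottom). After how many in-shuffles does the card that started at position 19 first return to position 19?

Follow position 19 under repeated in-shuffles:
19 → 18 → 16 → 12 → 4 → 9 → 19
It first returns after 6 in-shuffles.

6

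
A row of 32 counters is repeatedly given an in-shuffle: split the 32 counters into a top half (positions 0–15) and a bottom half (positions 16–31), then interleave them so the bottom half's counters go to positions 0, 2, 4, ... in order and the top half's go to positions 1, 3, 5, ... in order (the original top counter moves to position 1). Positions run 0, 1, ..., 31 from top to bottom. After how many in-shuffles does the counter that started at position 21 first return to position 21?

Follow position 21 under repeated in-shuffles:
21 → 10 → 21
It first returns after 2 in-shuffles.

2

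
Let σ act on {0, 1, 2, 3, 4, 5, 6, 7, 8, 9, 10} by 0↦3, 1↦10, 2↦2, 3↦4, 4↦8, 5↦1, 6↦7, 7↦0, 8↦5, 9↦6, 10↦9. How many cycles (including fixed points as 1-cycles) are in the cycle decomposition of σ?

Cycle decomposition: (0 3 4 8 5 1 10 9 6 7) (2).
2 cycles.

2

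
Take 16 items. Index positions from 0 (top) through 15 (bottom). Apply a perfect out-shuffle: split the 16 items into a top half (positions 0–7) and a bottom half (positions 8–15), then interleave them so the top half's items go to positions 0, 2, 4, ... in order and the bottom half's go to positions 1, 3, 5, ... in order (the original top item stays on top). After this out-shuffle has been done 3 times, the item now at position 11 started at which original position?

Work backwards from position 11, undoing one out-shuffle at a time:
11 ← 13 ← 14 ← 7
So the item now at position 11 started at position 7.

7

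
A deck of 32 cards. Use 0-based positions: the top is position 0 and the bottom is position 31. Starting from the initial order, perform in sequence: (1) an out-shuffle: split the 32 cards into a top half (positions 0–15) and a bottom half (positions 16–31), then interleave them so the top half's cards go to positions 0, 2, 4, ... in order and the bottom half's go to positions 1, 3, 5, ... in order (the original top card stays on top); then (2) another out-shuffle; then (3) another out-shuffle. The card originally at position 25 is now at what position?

Track the card from position 25 forward through each operation:
  after op 1 (out-shuffle): 25 → 19
  after op 2 (out-shuffle): 19 → 7
  after op 3 (out-shuffle): 7 → 14

14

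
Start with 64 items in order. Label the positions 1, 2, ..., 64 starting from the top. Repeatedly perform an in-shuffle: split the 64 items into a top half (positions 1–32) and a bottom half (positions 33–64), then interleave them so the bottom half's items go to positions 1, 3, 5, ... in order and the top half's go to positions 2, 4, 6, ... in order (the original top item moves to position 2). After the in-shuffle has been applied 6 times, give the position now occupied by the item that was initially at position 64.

Track the item's position through each in-shuffle:
64 → 63 → 61 → 57 → 49 → 33 → 1

1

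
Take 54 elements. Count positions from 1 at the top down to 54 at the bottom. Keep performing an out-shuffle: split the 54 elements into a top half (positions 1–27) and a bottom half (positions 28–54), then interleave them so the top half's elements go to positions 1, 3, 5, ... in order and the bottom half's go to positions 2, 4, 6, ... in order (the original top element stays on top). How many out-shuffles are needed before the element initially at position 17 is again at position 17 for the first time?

52

Follow position 17 under repeated out-shuffles:
17 → 33 → 12 → 23 → 45 → 36 → 18 → 35 → ... → 17 (length 52)
It first returns after 52 out-shuffles.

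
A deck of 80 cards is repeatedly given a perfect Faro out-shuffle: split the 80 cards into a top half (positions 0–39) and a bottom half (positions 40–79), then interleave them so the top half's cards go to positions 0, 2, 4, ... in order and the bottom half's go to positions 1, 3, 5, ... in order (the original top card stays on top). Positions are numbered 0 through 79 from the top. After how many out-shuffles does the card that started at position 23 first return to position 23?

Follow position 23 under repeated out-shuffles:
23 → 46 → 13 → 26 → 52 → 25 → 50 → 21 → ... → 23 (length 39)
It first returns after 39 out-shuffles.

39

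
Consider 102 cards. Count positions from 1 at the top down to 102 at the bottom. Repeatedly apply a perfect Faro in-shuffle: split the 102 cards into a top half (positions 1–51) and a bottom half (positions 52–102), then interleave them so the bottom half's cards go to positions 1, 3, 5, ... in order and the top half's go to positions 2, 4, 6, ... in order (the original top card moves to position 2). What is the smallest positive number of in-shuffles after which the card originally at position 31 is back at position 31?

51

Follow position 31 under repeated in-shuffles:
31 → 62 → 21 → 42 → 84 → 65 → 27 → 54 → ... → 31 (length 51)
It first returns after 51 in-shuffles.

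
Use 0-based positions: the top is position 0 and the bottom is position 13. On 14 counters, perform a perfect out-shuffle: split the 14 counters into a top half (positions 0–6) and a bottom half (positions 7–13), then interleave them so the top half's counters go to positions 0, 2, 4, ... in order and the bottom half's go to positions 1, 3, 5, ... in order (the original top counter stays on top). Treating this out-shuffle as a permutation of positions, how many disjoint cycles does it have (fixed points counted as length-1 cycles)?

Trace each unvisited position around until it returns:
(0) (1 2 4 8 3 6 ... len 12) (13)
3 cycles in total.

3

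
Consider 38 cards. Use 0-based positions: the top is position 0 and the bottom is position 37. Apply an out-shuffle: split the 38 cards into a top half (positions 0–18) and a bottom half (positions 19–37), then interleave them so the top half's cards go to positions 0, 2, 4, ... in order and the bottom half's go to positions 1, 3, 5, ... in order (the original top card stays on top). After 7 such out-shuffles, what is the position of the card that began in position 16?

Track the card's position through each out-shuffle:
16 → 32 → 27 → 17 → 34 → 31 → 25 → 13

13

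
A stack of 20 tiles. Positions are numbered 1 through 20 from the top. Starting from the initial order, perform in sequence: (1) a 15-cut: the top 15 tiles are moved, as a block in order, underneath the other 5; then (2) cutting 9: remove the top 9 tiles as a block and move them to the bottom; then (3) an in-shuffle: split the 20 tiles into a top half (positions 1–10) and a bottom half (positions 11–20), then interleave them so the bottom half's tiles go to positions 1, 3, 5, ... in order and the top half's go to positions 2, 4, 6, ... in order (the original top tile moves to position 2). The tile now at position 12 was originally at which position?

10

Undo the operations in reverse order, starting from position 12:
  undo op 3 (in-shuffle, from top half): 12 ← 6
  undo op 2 (cut 9): 6 ← 15
  undo op 1 (cut 15): 15 ← 10
So the tile at position 12 came from original position 10.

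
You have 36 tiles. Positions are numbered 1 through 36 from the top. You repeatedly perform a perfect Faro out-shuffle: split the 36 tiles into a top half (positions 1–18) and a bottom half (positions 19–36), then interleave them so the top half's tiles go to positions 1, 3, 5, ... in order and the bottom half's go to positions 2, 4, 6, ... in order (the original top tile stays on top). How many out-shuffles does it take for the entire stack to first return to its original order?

12

The out-shuffle permutes the 36 positions with cycle lengths [1, 1, 3, 3, 4, 12, 12].
Every tile is home exactly when every cycle has completed a whole number of laps, i.e. after lcm(1, 3, 4, 12) = 12 out-shuffles.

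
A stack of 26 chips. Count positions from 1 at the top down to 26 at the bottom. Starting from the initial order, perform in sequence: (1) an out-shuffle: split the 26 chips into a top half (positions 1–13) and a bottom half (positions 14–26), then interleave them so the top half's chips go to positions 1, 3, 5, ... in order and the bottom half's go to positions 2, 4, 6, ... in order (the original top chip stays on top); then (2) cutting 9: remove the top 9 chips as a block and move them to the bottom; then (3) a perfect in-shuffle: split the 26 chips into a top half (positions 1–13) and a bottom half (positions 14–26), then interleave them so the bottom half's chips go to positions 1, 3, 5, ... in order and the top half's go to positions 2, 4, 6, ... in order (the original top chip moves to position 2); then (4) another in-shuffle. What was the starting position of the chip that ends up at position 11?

16

Undo the operations in reverse order, starting from position 11:
  undo op 4 (in-shuffle, from bottom half): 11 ← 19
  undo op 3 (in-shuffle, from bottom half): 19 ← 23
  undo op 2 (cut 9): 23 ← 6
  undo op 1 (out-shuffle, from bottom half): 6 ← 16
So the chip at position 11 came from original position 16.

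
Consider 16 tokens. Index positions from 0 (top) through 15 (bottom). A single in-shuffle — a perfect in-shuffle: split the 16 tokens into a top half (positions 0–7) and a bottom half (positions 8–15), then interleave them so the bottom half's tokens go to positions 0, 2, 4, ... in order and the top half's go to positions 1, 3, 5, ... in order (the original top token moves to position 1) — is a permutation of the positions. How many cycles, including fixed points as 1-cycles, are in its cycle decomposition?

2

Trace each unvisited position around until it returns:
(0 1 3 7 15 14 12 8) (2 5 11 6 13 10 4 9)
2 cycles in total.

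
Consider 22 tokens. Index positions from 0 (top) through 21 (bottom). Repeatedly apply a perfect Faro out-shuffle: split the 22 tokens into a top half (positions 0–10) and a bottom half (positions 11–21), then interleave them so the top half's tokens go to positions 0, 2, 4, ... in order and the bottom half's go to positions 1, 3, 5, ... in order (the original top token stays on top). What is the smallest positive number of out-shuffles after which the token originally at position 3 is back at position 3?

3

Follow position 3 under repeated out-shuffles:
3 → 6 → 12 → 3
It first returns after 3 out-shuffles.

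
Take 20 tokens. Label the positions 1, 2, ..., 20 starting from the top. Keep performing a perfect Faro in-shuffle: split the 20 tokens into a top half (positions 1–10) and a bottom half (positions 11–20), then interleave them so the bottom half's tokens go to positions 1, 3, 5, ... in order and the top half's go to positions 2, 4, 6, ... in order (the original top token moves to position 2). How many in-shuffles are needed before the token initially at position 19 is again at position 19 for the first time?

6

Follow position 19 under repeated in-shuffles:
19 → 17 → 13 → 5 → 10 → 20 → 19
It first returns after 6 in-shuffles.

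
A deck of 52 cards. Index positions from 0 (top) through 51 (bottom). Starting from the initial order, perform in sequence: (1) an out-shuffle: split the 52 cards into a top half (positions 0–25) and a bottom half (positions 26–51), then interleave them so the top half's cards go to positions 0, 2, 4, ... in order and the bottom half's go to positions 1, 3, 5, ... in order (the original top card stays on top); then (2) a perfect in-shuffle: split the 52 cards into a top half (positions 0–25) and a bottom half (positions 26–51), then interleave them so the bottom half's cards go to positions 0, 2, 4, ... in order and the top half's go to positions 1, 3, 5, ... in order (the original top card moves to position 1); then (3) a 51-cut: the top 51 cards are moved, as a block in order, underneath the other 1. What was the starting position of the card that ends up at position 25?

19

Undo the operations in reverse order, starting from position 25:
  undo op 3 (cut 51): 25 ← 24
  undo op 2 (in-shuffle, from bottom half): 24 ← 38
  undo op 1 (out-shuffle, from top half): 38 ← 19
So the card at position 25 came from original position 19.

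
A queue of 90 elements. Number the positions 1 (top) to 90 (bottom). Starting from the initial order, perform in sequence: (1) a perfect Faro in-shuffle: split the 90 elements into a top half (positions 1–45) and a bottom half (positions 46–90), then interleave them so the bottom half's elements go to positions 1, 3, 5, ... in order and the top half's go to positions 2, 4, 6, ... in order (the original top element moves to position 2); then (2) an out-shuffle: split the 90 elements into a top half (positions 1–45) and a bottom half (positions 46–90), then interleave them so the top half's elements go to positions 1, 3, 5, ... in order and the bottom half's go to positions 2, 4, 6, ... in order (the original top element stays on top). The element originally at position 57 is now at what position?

45

Track the element from position 57 forward through each operation:
  after op 1 (in-shuffle): 57 → 23
  after op 2 (out-shuffle): 23 → 45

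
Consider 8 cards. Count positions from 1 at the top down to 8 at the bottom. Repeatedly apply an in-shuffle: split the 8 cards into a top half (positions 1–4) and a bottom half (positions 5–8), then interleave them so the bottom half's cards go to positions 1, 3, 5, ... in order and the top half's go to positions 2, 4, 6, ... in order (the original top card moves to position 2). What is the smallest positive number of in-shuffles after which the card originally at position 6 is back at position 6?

Follow position 6 under repeated in-shuffles:
6 → 3 → 6
It first returns after 2 in-shuffles.

2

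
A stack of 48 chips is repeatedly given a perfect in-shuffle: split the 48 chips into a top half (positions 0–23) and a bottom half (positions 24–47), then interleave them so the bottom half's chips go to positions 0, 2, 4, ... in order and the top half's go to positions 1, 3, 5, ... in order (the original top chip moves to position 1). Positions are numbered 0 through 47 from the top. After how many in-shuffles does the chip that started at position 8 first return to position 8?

Follow position 8 under repeated in-shuffles:
8 → 17 → 35 → 22 → 45 → 42 → 36 → 24 → ... → 8 (length 21)
It first returns after 21 in-shuffles.

21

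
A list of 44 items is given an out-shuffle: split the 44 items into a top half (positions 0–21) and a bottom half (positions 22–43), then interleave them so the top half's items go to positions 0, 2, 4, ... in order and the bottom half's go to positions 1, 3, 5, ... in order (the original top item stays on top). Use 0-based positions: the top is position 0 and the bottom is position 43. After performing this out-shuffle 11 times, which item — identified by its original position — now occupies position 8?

21

Work backwards from position 8, undoing one out-shuffle at a time:
8 ← 4 ← 2 ← 1 ← 22 ← 11 ← 27 ← 35 ← 39 ← 41 ← 42 ← 21
So the item now at position 8 started at position 21.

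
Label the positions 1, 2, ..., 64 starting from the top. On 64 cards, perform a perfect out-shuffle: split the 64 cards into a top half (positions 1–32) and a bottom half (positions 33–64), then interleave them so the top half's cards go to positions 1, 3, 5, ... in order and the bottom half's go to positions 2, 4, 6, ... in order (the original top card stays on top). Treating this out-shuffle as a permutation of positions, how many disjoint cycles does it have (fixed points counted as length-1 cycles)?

Trace each unvisited position around until it returns:
(1) (2 3 5 9 17 33) (4 7 13 25 49 34) (6 11 21 41 18 35) (8 15 29 57 50 36) (10 19 37) (12 23 45 26 51 38) (14 27 53 42 20 39) ... plus 6 more
14 cycles in total.

14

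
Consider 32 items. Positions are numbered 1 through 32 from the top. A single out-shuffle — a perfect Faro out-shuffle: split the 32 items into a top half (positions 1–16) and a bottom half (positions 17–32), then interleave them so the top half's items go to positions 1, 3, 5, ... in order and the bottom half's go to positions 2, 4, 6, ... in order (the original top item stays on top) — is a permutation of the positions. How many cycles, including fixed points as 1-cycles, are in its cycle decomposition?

8

Trace each unvisited position around until it returns:
(1) (2 3 5 9 17) (4 7 13 25 18) (6 11 21 10 19) (8 15 29 26 20) (12 23 14 27 22) (16 31 30 28 24) (32)
8 cycles in total.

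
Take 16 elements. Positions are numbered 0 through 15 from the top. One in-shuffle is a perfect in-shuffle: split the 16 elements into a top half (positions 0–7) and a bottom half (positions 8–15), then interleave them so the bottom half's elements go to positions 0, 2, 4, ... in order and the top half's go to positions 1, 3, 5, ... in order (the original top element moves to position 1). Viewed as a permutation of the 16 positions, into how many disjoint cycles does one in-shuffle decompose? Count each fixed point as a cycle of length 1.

2

Trace each unvisited position around until it returns:
(0 1 3 7 15 14 12 8) (2 5 11 6 13 10 4 9)
2 cycles in total.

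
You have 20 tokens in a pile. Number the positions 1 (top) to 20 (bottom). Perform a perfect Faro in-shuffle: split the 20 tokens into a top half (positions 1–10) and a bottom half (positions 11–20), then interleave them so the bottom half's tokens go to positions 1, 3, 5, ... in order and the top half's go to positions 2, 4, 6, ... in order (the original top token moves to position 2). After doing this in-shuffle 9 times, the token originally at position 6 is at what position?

Track the token's position through each in-shuffle:
6 → 12 → 3 → 6 → 12 → 3 → 6 → 12 → 3 → 6

6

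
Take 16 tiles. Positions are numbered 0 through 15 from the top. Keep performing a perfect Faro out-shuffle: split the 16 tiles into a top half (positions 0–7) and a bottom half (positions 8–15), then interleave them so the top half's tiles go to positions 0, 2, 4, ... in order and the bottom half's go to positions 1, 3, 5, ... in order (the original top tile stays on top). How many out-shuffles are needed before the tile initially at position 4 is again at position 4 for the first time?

4

Follow position 4 under repeated out-shuffles:
4 → 8 → 1 → 2 → 4
It first returns after 4 out-shuffles.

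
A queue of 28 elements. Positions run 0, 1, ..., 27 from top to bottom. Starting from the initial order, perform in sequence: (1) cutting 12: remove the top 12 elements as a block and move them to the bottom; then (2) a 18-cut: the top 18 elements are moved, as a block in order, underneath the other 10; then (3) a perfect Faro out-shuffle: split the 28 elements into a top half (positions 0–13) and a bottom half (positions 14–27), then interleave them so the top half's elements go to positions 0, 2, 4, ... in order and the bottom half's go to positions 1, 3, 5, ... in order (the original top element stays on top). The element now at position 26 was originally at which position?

15

Undo the operations in reverse order, starting from position 26:
  undo op 3 (out-shuffle, from top half): 26 ← 13
  undo op 2 (cut 18): 13 ← 3
  undo op 1 (cut 12): 3 ← 15
So the element at position 26 came from original position 15.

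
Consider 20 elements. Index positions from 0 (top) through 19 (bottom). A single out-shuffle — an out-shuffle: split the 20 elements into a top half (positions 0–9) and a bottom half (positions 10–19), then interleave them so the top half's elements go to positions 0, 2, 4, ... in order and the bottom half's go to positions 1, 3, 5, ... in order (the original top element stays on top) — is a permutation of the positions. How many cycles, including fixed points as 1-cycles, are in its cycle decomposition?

3

Trace each unvisited position around until it returns:
(0) (1 2 4 8 16 13 ... len 18) (19)
3 cycles in total.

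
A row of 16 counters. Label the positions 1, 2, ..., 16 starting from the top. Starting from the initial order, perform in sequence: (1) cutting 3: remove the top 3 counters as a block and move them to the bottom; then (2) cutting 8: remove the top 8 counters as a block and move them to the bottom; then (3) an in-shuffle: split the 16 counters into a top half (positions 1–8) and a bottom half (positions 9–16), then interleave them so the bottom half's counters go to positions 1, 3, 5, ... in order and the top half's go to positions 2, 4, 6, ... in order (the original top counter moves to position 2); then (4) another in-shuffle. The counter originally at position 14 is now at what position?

12

Track the counter from position 14 forward through each operation:
  after op 1 (cut 3): 14 → 11
  after op 2 (cut 8): 11 → 3
  after op 3 (in-shuffle): 3 → 6
  after op 4 (in-shuffle): 6 → 12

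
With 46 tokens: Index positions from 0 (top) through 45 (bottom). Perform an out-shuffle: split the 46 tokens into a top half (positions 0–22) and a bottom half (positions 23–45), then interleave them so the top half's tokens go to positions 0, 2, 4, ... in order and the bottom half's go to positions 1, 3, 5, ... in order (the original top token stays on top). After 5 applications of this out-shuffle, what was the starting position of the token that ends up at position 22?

26

Work backwards from position 22, undoing one out-shuffle at a time:
22 ← 11 ← 28 ← 14 ← 7 ← 26
So the token now at position 22 started at position 26.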